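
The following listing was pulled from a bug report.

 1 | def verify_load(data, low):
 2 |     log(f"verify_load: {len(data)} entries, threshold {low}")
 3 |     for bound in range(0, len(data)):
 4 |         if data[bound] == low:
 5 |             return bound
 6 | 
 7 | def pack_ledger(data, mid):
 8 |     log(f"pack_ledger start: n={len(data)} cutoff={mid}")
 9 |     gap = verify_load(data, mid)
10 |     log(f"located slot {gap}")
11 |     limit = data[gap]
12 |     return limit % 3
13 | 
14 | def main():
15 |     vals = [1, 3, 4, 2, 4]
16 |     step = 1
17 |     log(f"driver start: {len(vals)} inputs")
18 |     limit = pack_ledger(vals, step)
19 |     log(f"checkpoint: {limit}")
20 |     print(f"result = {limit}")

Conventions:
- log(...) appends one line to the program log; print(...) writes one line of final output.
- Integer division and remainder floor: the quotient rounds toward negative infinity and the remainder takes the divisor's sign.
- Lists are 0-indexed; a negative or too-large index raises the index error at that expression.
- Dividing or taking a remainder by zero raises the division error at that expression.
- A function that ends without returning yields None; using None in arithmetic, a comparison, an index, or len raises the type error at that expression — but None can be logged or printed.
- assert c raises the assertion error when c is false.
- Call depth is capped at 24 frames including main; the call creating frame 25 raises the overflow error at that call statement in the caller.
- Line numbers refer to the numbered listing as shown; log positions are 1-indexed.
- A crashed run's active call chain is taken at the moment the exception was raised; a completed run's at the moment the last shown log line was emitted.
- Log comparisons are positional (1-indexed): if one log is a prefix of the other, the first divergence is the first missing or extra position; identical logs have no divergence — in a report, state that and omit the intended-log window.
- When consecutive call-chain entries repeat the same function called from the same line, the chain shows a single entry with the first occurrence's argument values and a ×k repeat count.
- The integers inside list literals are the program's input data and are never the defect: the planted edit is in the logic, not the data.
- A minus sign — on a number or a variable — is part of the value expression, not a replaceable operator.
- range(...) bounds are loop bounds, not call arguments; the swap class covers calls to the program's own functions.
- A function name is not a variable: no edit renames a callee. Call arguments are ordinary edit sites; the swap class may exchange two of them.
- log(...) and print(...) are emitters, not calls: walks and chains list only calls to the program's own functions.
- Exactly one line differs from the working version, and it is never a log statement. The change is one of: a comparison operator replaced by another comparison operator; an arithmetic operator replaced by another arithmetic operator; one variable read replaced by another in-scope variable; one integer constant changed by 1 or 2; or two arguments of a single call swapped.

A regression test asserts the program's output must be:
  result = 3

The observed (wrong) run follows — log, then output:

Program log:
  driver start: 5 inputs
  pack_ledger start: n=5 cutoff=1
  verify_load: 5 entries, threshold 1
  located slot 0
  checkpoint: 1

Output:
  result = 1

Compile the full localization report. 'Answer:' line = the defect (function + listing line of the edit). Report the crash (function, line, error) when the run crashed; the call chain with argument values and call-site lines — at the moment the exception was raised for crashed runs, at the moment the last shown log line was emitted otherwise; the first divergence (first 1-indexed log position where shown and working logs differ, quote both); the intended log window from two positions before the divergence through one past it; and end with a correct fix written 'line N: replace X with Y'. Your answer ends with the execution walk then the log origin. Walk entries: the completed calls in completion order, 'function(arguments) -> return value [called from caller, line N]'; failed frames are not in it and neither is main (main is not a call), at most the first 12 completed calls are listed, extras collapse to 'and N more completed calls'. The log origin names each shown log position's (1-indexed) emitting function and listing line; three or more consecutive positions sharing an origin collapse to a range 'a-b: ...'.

Answer: the defect is in pack_ledger at line 12.
The tell: The earliest visible damage is log position 5 — 'checkpoint: 1' rather than the intended 'checkpoint: 3'.
Call chain: main.
First divergence: at position 5 the run shows 'checkpoint: 1' where the working version logs 'checkpoint: 3'.
Intended log window:
  3: verify_load: 5 entries, threshold 1
  4: located slot 0
  5: checkpoint: 3
Execution walk:
  verify_load([1, 3, 4, 2, 4], 1) -> 0  [called from pack_ledger, line 9]
  pack_ledger([1, 3, 4, 2, 4], 1) -> 1  [called from main, line 18]
Log origins:
  1: from main, line 17
  2: from pack_ledger, line 8
  3: from verify_load, line 2
  4: from pack_ledger, line 10
  5: from main, line 19
A correct fix: line 12: replace `%` with `*`.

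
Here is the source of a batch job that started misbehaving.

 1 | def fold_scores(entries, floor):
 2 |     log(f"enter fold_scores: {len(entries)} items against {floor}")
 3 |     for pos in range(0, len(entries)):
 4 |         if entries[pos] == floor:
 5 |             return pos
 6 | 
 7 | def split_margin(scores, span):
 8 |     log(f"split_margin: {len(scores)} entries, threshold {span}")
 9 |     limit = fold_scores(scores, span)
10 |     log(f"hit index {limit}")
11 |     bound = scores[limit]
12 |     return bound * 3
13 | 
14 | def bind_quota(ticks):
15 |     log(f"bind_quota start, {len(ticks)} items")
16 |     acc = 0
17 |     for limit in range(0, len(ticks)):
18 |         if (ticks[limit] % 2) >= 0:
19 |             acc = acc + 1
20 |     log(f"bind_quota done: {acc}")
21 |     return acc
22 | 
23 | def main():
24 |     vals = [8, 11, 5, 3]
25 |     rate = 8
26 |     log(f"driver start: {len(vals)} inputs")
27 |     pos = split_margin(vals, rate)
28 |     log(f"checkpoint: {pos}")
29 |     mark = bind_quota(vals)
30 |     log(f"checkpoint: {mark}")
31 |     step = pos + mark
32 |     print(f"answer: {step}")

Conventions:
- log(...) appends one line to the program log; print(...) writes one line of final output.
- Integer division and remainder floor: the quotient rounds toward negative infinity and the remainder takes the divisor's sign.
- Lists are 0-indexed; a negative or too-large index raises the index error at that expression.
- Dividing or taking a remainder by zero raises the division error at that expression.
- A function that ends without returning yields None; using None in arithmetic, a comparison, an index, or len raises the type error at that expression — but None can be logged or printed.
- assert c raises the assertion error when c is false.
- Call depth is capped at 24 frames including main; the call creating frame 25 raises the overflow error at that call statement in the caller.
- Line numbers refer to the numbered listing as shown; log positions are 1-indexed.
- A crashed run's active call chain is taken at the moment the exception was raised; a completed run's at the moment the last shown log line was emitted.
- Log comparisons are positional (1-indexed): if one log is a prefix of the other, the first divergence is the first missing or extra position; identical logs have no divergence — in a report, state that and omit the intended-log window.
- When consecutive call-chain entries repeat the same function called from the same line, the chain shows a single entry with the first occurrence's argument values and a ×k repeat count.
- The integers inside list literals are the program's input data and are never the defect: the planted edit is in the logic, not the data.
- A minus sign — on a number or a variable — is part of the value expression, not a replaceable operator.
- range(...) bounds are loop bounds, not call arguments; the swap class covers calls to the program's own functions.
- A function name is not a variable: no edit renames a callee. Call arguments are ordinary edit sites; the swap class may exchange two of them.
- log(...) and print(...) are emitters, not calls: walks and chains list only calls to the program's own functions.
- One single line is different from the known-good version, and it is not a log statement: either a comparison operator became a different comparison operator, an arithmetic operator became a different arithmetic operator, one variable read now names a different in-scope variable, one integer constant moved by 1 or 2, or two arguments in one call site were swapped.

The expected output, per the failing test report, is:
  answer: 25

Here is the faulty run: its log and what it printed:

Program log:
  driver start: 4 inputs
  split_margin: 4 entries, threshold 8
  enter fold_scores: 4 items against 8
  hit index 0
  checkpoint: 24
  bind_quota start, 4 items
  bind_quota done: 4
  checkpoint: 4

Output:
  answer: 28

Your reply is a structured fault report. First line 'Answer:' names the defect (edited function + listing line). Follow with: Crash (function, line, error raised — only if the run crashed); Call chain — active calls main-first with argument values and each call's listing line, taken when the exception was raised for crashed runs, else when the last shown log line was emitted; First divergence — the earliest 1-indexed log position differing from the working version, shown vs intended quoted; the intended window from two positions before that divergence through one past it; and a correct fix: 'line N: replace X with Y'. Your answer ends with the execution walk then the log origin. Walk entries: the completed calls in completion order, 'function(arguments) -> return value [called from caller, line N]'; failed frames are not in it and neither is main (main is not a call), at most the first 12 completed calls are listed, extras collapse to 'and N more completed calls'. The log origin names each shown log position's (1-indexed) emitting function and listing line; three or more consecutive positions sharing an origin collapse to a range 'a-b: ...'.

Answer: the defect is in bind_quota at line 18.
Key fact: The earliest visible damage is log position 7 — 'bind_quota done: 4' rather than the intended 'bind_quota done: 1'.
Call chain: main.
First divergence: position 7; shown 'bind_quota done: 4' vs intended 'bind_quota done: 1'.
Intended log window:
  5: checkpoint: 24
  6: bind_quota start, 4 items
  7: bind_quota done: 1
  8: checkpoint: 1
Execution walk:
  fold_scores([8, 11, 5, 3], 8) -> 0  [called from split_margin, line 9]
  split_margin([8, 11, 5, 3], 8) -> 24  [called from main, line 27]
  bind_quota([8, 11, 5, 3]) -> 4  [called from main, line 29]
Log origin:
  1: emitted by main (line 26)
  2: emitted by split_margin (line 8)
  3: emitted by fold_scores (line 2)
  4: emitted by split_margin (line 10)
  5: emitted by main (line 28)
  6: emitted by bind_quota (line 15)
  7: emitted by bind_quota (line 20)
  8: emitted by main (line 30)
A correct fix: line 18: replace `>=` with `==`.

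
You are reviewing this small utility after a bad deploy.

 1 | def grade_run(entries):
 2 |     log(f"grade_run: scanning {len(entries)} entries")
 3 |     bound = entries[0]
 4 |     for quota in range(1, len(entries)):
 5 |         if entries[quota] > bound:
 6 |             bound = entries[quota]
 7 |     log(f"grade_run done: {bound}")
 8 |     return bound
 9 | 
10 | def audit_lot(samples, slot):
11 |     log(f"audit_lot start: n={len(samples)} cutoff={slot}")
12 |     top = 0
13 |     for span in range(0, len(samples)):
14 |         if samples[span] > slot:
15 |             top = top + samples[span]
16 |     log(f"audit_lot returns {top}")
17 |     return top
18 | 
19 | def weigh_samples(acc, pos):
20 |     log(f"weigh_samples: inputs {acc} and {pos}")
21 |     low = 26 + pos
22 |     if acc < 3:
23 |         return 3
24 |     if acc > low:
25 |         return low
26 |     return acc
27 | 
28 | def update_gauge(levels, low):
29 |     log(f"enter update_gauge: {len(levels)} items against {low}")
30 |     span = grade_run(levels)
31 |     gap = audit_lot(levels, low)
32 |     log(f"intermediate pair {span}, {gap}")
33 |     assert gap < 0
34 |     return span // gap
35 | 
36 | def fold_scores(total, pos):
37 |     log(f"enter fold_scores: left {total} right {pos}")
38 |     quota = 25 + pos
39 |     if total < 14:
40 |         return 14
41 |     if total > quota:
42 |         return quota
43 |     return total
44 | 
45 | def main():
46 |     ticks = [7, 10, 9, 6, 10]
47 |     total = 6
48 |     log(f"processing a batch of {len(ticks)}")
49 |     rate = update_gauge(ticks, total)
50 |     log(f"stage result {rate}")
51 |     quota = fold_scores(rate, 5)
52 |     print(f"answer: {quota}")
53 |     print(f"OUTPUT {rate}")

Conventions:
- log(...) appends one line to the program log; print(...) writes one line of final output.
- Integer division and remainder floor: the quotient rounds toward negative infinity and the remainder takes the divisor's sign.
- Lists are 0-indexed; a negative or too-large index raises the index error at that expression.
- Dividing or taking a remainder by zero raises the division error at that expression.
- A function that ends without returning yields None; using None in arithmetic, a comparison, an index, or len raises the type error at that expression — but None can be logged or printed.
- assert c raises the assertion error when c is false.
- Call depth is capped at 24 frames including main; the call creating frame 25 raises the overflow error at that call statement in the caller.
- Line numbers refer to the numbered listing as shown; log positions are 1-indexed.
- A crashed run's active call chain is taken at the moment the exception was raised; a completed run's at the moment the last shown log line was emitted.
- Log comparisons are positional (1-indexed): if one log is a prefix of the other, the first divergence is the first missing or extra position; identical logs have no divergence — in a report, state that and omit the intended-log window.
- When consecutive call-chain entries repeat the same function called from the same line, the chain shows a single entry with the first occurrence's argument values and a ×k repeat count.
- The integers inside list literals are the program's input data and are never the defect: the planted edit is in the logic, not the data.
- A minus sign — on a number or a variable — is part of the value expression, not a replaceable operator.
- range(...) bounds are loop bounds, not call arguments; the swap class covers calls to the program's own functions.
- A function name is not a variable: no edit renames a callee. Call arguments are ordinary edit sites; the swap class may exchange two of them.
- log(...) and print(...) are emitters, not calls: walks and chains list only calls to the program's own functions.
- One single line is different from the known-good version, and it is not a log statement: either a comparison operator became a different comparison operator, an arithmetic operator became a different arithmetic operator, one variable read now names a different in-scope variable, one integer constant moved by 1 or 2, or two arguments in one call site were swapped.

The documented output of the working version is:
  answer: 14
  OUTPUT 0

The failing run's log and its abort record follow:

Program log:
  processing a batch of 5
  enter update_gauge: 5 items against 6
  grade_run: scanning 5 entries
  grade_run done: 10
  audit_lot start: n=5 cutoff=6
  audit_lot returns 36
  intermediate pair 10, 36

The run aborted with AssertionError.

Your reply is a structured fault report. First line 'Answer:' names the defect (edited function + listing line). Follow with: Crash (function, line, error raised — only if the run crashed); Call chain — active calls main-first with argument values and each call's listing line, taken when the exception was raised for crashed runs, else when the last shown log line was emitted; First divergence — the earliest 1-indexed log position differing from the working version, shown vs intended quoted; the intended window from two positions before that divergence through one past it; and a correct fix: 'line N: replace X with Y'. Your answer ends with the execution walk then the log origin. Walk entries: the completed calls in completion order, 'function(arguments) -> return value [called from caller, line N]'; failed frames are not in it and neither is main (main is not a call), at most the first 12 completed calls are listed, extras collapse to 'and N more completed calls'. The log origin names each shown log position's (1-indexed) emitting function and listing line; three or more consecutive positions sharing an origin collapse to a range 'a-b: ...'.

Answer: the defect is in update_gauge at line 33.
Core observation: After 7 matching log lines the faulty run goes silent, while the working version continues with 'stage result 0'.
Crash: update_gauge, line 33, AssertionError.
Call chain: main -> update_gauge([7, 10, 9, 6, 10], 6) (called at line 49).
First divergence: position 8; the shown log stops at 7 lines while the working version next logs 'stage result 0'.
Intended log window:
  6: audit_lot returns 36
  7: intermediate pair 10, 36
  8: stage result 0
  9: enter fold_scores: left 0 right 5
Execution walk:
  grade_run([7, 10, 9, 6, 10]) -> 10  [called from update_gauge, line 30]
  audit_lot([7, 10, 9, 6, 10], 6) -> 36  [called from update_gauge, line 31]
Origin of each log line:
  1: from main, line 48
  2: from update_gauge, line 29
  3: from grade_run, line 2
  4: from grade_run, line 7
  5: from audit_lot, line 11
  6: from audit_lot, line 16
  7: from update_gauge, line 32
A correct fix: line 33: replace `<` with `>`.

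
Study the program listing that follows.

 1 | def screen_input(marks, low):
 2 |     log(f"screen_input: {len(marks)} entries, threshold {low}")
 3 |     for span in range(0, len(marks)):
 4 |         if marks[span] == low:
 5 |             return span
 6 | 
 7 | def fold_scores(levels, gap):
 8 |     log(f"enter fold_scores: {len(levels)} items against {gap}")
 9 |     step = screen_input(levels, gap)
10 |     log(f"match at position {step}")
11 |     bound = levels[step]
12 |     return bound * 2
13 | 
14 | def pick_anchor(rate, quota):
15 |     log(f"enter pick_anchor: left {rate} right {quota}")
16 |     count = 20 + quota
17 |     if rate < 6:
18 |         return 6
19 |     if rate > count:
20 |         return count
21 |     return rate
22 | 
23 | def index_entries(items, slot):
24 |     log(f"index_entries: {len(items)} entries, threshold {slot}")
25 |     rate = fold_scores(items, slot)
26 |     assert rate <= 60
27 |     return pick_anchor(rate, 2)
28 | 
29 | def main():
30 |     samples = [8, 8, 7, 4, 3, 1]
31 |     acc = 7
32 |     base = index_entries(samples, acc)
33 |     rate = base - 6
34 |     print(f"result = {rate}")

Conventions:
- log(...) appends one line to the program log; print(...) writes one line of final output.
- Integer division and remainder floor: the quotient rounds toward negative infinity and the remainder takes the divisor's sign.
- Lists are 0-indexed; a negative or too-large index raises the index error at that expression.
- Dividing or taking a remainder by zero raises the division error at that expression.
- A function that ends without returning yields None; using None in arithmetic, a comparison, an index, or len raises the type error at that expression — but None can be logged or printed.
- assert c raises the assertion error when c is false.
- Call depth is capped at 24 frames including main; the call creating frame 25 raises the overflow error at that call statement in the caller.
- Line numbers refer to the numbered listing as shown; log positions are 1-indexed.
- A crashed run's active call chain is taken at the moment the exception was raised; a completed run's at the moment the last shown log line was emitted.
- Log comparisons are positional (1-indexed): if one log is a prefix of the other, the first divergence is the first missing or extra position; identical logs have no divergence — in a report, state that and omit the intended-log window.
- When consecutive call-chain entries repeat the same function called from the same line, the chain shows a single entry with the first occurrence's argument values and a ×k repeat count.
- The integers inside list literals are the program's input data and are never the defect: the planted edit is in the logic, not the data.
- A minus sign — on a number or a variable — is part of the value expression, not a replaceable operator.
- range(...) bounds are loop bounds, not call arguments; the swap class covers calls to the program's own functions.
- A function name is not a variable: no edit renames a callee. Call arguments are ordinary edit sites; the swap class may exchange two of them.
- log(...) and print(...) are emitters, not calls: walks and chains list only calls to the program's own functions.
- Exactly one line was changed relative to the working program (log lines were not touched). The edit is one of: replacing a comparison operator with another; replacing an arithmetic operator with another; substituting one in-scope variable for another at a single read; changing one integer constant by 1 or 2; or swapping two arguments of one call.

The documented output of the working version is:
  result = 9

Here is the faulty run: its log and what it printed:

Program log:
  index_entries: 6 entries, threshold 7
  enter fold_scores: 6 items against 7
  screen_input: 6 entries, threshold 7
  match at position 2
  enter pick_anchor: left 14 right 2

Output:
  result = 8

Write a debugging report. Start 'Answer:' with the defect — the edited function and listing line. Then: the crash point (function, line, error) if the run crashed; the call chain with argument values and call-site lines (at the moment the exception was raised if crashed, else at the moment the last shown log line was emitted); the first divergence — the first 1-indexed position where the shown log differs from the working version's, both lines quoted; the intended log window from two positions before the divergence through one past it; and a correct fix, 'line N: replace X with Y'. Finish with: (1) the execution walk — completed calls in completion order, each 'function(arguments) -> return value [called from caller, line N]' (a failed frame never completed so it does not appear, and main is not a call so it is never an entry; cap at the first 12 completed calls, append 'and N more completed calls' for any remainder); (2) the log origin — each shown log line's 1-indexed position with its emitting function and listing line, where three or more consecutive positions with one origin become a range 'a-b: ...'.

Answer: the defect is in main at line 33.
Key observation: Nothing in the log betrays the bug — only the output does.
Call chain: main -> index_entries([8, 8, 7, 4, 3, 1], 7) (called at line 32) -> pick_anchor(14, 2) (called at line 27).
First divergence: none (the log streams are identical).
Execution walk:
  screen_input([8, 8, 7, 4, 3, 1], 7) -> 2  [called from fold_scores, line 9]
  fold_scores([8, 8, 7, 4, 3, 1], 7) -> 14  [called from index_entries, line 25]
  pick_anchor(14, 2) -> 14  [called from index_entries, line 27]
  index_entries([8, 8, 7, 4, 3, 1], 7) -> 14  [called from main, line 32]
Log origin:
  1: from index_entries, line 24
  2: from fold_scores, line 8
  3: from screen_input, line 2
  4: from fold_scores, line 10
  5: from pick_anchor, line 15
A correct fix: line 33: replace `6` with `5`.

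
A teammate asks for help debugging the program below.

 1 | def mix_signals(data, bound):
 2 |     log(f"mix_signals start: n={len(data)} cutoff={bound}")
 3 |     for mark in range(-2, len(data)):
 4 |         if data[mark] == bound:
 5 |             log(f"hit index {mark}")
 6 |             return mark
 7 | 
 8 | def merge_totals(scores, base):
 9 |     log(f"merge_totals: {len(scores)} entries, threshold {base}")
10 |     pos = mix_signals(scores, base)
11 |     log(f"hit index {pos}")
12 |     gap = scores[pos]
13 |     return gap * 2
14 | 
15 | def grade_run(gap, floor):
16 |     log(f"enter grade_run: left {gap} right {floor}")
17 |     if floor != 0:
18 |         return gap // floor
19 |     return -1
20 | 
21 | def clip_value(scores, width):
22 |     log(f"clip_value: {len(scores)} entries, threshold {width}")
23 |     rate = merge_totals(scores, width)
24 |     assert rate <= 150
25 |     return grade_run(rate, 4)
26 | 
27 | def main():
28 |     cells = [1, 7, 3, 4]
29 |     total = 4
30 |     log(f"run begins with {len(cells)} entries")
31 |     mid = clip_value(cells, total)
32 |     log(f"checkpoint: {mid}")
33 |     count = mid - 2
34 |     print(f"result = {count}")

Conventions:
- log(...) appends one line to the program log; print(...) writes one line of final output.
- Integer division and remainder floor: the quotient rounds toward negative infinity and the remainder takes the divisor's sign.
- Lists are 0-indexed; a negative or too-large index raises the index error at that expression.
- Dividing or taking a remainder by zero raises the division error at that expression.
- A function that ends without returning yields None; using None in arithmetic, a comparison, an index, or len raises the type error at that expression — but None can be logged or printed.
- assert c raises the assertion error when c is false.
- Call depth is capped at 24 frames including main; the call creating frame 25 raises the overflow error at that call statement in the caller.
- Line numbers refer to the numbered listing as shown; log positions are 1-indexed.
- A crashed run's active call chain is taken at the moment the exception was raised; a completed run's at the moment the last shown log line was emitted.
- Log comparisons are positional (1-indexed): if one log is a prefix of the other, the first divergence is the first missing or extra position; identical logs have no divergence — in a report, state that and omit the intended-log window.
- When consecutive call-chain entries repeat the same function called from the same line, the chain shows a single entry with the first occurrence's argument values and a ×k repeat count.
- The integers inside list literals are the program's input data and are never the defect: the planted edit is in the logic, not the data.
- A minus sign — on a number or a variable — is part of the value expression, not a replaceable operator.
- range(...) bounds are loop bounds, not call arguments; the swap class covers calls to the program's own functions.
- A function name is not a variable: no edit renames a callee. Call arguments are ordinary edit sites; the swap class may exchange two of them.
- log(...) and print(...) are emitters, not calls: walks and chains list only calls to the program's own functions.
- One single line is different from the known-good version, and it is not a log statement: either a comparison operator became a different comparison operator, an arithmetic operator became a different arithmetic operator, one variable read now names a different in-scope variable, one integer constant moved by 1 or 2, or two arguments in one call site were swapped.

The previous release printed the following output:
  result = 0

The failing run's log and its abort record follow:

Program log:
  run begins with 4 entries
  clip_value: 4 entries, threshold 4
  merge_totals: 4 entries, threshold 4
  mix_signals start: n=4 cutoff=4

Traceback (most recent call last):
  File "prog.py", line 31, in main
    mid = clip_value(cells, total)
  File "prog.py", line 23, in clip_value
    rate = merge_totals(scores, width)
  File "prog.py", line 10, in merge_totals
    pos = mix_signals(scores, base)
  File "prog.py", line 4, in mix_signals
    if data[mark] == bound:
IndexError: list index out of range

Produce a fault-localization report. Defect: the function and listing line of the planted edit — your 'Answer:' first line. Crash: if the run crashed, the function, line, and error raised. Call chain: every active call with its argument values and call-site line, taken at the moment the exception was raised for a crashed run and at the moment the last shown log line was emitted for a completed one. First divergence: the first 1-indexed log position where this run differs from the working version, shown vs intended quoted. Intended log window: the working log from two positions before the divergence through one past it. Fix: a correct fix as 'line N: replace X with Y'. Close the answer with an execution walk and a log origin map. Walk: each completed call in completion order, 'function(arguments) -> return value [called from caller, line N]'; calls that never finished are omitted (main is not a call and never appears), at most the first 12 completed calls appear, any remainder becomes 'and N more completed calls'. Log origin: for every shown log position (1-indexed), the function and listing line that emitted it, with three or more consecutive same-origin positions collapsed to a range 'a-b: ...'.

Answer: the defect is in mix_signals at line 3.
Key fact: After 4 matching log lines the faulty run goes silent, while the working version continues with 'hit index 3'.
Crash: mix_signals, line 4, IndexError.
Call chain: main -> clip_value([1, 7, 3, 4], 4) (called at line 31) -> merge_totals([1, 7, 3, 4], 4) (called at line 23) -> mix_signals([1, 7, 3, 4], 4) (called at line 10).
First divergence: position 5 — the faulty run's log ends after 4 lines; the working version continues with 'hit index 3'.
Intended log window:
  3: merge_totals: 4 entries, threshold 4
  4: mix_signals start: n=4 cutoff=4
  5: hit index 3
  6: hit index 3
Execution walk:
  (no call completed)
Log origins:
  1 — main, line 30
  2 — clip_value, line 22
  3 — merge_totals, line 9
  4 — mix_signals, line 2
A correct fix: line 3: replace `-2` with `0`.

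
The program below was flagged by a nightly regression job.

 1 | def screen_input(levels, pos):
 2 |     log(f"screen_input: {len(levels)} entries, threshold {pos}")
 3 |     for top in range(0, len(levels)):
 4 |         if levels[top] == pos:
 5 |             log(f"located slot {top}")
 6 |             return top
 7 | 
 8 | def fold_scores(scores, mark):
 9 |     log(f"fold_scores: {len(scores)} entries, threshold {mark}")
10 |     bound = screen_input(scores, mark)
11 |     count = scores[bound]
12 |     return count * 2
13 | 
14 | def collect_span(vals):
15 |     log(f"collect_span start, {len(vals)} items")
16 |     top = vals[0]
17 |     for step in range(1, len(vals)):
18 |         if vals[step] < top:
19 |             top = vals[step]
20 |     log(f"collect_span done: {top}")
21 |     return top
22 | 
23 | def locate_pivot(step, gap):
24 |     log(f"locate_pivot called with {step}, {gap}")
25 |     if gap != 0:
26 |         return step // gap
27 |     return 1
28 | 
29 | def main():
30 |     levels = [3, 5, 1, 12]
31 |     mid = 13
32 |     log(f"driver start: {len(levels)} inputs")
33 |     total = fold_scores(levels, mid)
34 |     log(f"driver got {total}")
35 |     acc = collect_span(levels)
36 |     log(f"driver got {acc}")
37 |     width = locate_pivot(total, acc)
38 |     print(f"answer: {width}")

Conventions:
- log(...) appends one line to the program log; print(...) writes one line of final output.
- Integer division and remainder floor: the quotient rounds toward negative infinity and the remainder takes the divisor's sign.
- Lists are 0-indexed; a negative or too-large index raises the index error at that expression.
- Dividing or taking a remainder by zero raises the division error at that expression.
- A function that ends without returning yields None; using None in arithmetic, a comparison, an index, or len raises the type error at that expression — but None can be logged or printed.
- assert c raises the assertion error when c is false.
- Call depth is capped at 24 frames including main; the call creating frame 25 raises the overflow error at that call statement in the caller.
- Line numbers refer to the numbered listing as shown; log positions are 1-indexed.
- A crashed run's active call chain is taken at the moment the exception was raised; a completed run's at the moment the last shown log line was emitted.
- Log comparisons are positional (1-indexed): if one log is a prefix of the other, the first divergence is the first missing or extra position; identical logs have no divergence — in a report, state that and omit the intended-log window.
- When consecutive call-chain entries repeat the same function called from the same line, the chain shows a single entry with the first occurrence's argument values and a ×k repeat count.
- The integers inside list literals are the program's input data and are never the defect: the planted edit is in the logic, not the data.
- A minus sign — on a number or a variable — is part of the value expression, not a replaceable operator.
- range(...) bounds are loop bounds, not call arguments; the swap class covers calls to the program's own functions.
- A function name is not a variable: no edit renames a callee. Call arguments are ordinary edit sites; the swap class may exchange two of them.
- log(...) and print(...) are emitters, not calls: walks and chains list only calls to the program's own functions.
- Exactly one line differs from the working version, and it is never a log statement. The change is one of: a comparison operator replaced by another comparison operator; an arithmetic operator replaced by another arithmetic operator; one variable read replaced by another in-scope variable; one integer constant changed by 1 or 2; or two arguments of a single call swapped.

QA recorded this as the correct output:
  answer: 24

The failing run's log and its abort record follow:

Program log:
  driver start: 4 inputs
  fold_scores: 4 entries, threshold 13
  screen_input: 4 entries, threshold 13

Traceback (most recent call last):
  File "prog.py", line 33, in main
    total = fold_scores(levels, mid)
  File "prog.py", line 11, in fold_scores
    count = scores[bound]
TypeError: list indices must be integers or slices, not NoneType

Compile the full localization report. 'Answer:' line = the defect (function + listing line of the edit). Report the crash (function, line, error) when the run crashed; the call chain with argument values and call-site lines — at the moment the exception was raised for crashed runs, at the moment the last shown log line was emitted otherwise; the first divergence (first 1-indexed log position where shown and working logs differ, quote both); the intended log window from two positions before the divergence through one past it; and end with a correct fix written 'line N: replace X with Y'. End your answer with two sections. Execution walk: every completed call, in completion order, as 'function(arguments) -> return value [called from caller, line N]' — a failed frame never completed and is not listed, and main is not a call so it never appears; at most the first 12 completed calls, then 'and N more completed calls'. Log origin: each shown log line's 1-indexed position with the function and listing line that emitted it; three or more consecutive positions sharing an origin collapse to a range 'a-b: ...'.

Answer: the defect is in main at line 31.
The tell: Log line 2 is where behavior first shows: 'fold_scores: 4 entries, threshold 13' appears instead of 'fold_scores: 4 entries, threshold 12'.
Crash: fold_scores, line 11, TypeError.
Call chain: main -> fold_scores([3, 5, 1, 12], 13) (called at line 33).
First divergence: at position 2 the run shows 'fold_scores: 4 entries, threshold 13' where the working version logs 'fold_scores: 4 entries, threshold 12'.
Intended log window:
  1: driver start: 4 inputs
  2: fold_scores: 4 entries, threshold 12
  3: screen_input: 4 entries, threshold 12
Execution walk:
  screen_input([3, 5, 1, 12], 13) -> None  [called from fold_scores, line 10]
Origin of each log line:
  1 — main, line 32
  2 — fold_scores, line 9
  3 — screen_input, line 2
A correct fix: line 31: replace `13` with `12`.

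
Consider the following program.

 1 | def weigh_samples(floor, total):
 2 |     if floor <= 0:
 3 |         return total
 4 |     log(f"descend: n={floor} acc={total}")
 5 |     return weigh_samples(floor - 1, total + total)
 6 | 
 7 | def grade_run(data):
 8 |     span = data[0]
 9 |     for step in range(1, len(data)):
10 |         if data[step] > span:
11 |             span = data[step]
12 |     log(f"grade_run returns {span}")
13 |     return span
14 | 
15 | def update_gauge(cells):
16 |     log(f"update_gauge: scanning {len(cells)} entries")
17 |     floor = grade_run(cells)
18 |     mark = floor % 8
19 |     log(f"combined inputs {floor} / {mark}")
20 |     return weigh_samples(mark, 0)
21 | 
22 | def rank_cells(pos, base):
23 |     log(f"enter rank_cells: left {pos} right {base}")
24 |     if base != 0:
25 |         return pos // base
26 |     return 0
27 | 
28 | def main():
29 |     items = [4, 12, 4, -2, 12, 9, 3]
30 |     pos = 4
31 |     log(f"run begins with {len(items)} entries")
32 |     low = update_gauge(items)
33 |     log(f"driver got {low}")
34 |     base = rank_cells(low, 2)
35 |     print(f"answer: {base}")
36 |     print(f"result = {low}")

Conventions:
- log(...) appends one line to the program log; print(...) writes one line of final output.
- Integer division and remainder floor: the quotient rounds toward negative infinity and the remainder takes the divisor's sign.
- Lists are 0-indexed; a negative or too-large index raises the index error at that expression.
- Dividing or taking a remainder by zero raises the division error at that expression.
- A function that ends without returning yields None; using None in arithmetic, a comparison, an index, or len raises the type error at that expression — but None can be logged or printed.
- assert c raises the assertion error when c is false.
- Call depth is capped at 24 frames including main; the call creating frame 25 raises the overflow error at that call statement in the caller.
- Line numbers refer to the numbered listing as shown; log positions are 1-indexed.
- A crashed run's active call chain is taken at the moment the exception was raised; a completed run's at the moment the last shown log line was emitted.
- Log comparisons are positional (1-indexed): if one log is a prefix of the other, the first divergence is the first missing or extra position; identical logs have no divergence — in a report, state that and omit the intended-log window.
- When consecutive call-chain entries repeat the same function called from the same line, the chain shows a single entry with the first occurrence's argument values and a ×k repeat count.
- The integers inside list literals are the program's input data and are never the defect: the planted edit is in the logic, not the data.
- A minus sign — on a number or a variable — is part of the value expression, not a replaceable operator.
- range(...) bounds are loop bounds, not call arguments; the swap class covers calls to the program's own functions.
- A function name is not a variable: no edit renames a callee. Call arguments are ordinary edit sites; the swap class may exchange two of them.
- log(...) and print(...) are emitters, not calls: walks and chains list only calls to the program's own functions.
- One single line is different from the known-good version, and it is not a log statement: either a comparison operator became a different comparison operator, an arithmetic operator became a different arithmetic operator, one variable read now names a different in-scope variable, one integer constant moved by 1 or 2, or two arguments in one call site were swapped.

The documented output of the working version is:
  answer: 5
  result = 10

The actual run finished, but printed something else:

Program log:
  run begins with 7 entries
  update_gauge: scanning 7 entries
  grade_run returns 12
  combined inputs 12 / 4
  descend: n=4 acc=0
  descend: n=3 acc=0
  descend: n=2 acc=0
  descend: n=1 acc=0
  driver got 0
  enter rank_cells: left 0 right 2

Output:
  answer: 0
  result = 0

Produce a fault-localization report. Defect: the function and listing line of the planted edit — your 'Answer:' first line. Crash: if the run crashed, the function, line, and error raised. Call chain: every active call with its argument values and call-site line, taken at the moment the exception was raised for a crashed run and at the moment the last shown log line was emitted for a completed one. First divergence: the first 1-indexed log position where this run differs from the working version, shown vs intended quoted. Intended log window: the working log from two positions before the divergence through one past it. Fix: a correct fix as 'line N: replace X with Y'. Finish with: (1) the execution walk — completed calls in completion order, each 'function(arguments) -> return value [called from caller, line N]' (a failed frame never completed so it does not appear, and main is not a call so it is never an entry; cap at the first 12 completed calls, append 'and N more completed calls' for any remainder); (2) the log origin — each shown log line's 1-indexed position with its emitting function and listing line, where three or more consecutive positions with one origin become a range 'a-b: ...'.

Answer: the defect is in weigh_samples at line 5.
Key fact: Everything matches until log position 6, which reads 'descend: n=3 acc=0' in place of 'descend: n=3 acc=4'.
Call chain: main -> rank_cells(0, 2) (called at line 34).
First divergence: position 6 — the shown line 'descend: n=3 acc=0' should read 'descend: n=3 acc=4'.
Intended log window:
  4: combined inputs 12 / 4
  5: descend: n=4 acc=0
  6: descend: n=3 acc=4
  7: descend: n=2 acc=7
Execution walk:
  grade_run([4, 12, 4, -2, 12, 9, 3]) -> 12  [called from update_gauge, line 17]
  weigh_samples(0, 0) -> 0  [called from weigh_samples, line 5]
  weigh_samples(1, 0) -> 0  [called from weigh_samples, line 5]
  weigh_samples(2, 0) -> 0  [called from weigh_samples, line 5]
  weigh_samples(3, 0) -> 0  [called from weigh_samples, line 5]
  weigh_samples(4, 0) -> 0  [called from update_gauge, line 20]
  update_gauge([4, 12, 4, -2, 12, 9, 3]) -> 0  [called from main, line 32]
  rank_cells(0, 2) -> 0  [called from main, line 34]
Log line origins:
  1 — main, line 31
  2 — update_gauge, line 16
  3 — grade_run, line 12
  4 — update_gauge, line 19
  5-8 — weigh_samples, line 4
  9 — main, line 33
  10 — rank_cells, line 23
A correct fix: line 5: replace `total + total` with `total + floor`.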